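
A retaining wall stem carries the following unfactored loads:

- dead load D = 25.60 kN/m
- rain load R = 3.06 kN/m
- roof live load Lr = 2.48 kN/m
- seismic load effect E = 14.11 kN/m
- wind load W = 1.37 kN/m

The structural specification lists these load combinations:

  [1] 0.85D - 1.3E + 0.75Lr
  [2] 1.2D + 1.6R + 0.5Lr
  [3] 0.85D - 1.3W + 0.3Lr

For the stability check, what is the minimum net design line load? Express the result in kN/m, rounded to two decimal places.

[1] 0.85(25.60) - 1.3(14.11) + 0.75(2.48) = 5.28
[2] 1.2(25.60) + 1.6(3.06) + 0.5(2.48) = 36.86
[3] 0.85(25.60) - 1.3(1.37) + 0.3(2.48) = 20.72
Combination 1 gives the minimum: 5.28 kN/m.

5.28 kN/m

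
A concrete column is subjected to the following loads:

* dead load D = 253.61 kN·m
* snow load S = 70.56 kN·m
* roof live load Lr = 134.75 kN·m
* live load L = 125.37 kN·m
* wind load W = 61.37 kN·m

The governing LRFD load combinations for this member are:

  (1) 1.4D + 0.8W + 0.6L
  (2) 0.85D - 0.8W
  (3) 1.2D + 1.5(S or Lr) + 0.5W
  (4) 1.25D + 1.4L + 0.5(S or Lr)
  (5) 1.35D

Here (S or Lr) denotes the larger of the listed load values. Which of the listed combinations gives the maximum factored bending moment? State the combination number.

(S or Lr) → Lr = 134.75 kN·m.
(1) 1.4(253.61) + 0.8(61.37) + 0.6(125.37) = 355.05 + 49.10 + 75.22 = 479.37
(2) 0.85(253.61) - 0.8(61.37) = 215.57 - 49.10 = 166.47
(3) 1.2(253.61) + 1.5(134.75) + 0.5(61.37) = 537.14
(4) 1.25(253.61) + 1.4(125.37) + 0.5(134.75) = 317.01 + 175.52 + 67.38 = 559.91
(5) 1.35(253.61) = 342.37
The largest value is 559.91 kN·m from combination 4.

Combination 4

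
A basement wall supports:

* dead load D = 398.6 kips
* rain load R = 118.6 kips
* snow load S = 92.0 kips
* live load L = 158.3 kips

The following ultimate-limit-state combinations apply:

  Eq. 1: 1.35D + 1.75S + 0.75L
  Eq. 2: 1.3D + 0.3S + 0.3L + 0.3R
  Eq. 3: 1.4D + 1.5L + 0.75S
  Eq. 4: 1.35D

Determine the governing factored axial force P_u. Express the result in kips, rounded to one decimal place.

Eq. 1: 1.35(398.6) + 1.75(92.0) + 0.75(158.3) = 538.1 + 161.0 + 118.7 = 817.8
Eq. 2: 1.3(398.6) + 0.3(92.0) + 0.3(158.3) + 0.3(118.6) = 518.2 + 27.6 + 47.5 + 35.6 = 628.9
Eq. 3: 1.4(398.6) + 1.5(158.3) + 0.75(92.0) = 558.0 + 237.5 + 69.0 = 864.5
Eq. 4: 1.35(398.6) = 538.1
Combination 3 governs: P_u = 864.5 kips.

864.5 kips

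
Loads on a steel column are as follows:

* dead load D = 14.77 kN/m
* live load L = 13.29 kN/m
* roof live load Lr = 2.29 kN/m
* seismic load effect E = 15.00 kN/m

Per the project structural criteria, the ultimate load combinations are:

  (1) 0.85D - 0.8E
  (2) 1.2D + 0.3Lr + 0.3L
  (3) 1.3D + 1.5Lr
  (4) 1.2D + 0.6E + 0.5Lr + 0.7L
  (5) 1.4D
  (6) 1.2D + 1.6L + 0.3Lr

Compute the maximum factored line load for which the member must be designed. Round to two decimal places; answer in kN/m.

(1) 0.85(14.77) - 0.8(15.00) = 12.55 - 12.00 = 0.55
(2) 1.2(14.77) + 0.3(2.29) + 0.3(13.29) = 17.72 + 0.69 + 3.99 = 22.40
(3) 1.3(14.77) + 1.5(2.29) = 19.20 + 3.44 = 22.64
(4) 1.2(14.77) + 0.6(15.00) + 0.5(2.29) + 0.7(13.29) = 17.72 + 9.00 + 1.15 + 9.30 = 37.17
(5) 1.4(14.77) = 20.68
(6) 1.2(14.77) + 1.6(13.29) + 0.3(2.29) = 39.68
Maximum is from combination 6.

39.68 kN/m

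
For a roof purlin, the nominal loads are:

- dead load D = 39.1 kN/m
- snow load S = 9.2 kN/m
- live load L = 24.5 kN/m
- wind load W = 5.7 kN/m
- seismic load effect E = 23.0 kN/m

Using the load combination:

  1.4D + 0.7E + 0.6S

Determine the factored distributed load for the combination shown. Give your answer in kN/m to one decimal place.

76.4 kN/m

1.4(39.1) + 0.7(23.0) + 0.6(9.2) = 76.4
w_u = 76.4 kN/m.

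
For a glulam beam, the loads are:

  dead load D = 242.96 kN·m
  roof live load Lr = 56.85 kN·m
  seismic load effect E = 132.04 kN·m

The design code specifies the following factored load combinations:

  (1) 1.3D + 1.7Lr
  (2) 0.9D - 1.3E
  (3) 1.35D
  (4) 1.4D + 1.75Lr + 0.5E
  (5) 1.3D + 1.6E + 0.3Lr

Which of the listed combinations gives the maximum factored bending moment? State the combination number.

(1) 1.3(242.96) + 1.7(56.85) = 412.49
(2) 0.9(242.96) - 1.3(132.04) = 218.66 - 171.65 = 47.01
(3) 1.35(242.96) = 328.00
(4) 1.4(242.96) + 1.75(56.85) + 0.5(132.04) = 340.14 + 99.49 + 66.02 = 505.65
(5) 1.3(242.96) + 1.6(132.04) + 0.3(56.85) = 315.85 + 211.26 + 17.06 = 544.17
The largest value is 544.17 kN·m from combination 5.

Combination 5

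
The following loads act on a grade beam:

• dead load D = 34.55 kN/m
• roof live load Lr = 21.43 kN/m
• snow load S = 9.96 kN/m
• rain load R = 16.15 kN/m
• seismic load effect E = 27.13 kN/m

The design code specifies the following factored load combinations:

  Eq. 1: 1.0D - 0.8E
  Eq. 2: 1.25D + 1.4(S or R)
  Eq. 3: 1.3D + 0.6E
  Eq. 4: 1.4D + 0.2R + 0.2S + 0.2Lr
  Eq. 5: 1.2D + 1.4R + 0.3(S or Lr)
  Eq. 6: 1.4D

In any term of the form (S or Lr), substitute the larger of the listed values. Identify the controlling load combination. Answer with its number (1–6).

(S or R) → R = 16.15 kN/m; (S or Lr) → Lr = 21.43 kN/m.
Eq. 1: 1.0(34.55) - 0.8(27.13) = 12.85
Eq. 2: 1.25(34.55) + 1.4(16.15) = 65.80
Eq. 3: 1.3(34.55) + 0.6(27.13) = 61.19
Eq. 4: 1.4(34.55) + 0.2(16.15) + 0.2(9.96) + 0.2(21.43) = 57.88
Eq. 5: 1.2(34.55) + 1.4(16.15) + 0.3(21.43) = 70.50
Eq. 6: 1.4(34.55) = 48.37
The largest value is 70.50 kN/m from combination 5.

Combination 5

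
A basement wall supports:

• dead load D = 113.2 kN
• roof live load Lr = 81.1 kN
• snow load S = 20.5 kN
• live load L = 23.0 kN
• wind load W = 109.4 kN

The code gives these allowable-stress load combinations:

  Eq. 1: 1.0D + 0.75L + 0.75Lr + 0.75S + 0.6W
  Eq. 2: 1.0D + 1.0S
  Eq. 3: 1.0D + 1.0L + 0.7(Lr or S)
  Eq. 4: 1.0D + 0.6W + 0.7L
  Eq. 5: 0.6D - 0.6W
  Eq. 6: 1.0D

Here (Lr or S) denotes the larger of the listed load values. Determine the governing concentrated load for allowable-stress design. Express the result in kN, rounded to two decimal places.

272.29 kN

(Lr or S) → Lr = 81.1 kN.
Eq. 1: 1.0(113.2) + 0.75(23.0) + 0.75(81.1) + 0.75(20.5) + 0.6(109.4) = 272.29
Eq. 2: 1.0(113.2) + 1.0(20.5) = 113.20 + 20.50 = 133.70
Eq. 3: 1.0(113.2) + 1.0(23.0) + 0.7(81.1) = 113.20 + 23.00 + 56.77 = 192.97
Eq. 4: 1.0(113.2) + 0.6(109.4) + 0.7(23.0) = 113.20 + 65.64 + 16.10 = 194.94
Eq. 5: 0.6(113.2) - 0.6(109.4) = 67.92 - 65.64 = 2.28
Eq. 6: 1.0(113.2) = 113.20
Combination 1 governs: P = 272.29 kN.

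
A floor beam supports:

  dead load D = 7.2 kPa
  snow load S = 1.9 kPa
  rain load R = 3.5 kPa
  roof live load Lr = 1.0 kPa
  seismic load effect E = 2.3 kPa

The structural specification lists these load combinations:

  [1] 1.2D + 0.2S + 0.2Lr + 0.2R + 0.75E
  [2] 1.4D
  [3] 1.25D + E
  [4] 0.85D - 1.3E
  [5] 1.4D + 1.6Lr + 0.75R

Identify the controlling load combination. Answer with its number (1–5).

Combination 5

[1] 1.2(7.2) + 0.2(1.9) + 0.2(1.0) + 0.2(3.5) + 0.75(2.3) = 11.6
[2] 1.4(7.2) = 10.1
[3] 1.25(7.2) + 1.0(2.3) = 11.3
[4] 0.85(7.2) - 1.3(2.3) = 3.1
[5] 1.4(7.2) + 1.6(1.0) + 0.75(3.5) = 14.3
The largest value is 14.3 kPa from combination 5.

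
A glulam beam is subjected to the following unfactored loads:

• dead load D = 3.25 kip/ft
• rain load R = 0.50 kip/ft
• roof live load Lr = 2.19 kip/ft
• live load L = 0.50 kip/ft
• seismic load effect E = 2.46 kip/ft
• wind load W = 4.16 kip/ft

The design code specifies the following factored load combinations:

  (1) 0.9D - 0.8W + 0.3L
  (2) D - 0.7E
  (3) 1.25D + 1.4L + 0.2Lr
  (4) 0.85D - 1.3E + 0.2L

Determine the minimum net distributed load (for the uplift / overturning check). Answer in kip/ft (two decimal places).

(1) 0.9(3.25) - 0.8(4.16) + 0.3(0.50) = 2.93 - 3.33 + 0.15 = -0.25
(2) 1.0(3.25) - 0.7(2.46) = 3.25 - 1.72 = 1.53
(3) 1.25(3.25) + 1.4(0.50) + 0.2(2.19) = 4.06 + 0.70 + 0.44 = 5.20
(4) 0.85(3.25) - 1.3(2.46) + 0.2(0.50) = 2.76 - 3.20 + 0.10 = -0.34
Combination 4 gives the minimum: -0.34 kip/ft.

-0.34 kip/ft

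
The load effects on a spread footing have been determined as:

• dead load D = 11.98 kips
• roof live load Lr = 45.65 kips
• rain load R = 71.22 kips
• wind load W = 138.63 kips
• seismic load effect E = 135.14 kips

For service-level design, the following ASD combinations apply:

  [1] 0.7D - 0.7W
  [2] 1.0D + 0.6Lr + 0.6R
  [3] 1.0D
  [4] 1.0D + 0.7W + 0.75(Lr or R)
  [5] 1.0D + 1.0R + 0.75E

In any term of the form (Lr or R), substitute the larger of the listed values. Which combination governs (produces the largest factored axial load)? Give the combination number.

(Lr or R) → R = 71.22 kips.
[1] 0.7(11.98) - 0.7(138.63) = -88.66
[2] 1.0(11.98) + 0.6(45.65) + 0.6(71.22) = 11.98 + 27.39 + 42.73 = 82.10
[3] 1.0(11.98) = 11.98
[4] 1.0(11.98) + 0.7(138.63) + 0.75(71.22) = 11.98 + 97.04 + 53.42 = 162.44
[5] 1.0(11.98) + 1.0(71.22) + 0.75(135.14) = 11.98 + 71.22 + 101.36 = 184.56
The largest value is 184.56 kips from combination 5.

Combination 5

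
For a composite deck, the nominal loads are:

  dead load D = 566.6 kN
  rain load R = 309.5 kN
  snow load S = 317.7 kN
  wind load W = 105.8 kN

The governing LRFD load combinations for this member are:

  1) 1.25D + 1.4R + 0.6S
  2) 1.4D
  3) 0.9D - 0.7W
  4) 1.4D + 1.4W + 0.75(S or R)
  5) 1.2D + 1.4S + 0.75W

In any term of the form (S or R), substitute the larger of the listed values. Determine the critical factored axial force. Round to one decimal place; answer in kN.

(S or R) → S = 317.7 kN.
1) 1.25(566.6) + 1.4(309.5) + 0.6(317.7) = 708.3 + 433.3 + 190.6 = 1332.2
2) 1.4(566.6) = 793.2
3) 0.9(566.6) - 0.7(105.8) = 435.9
4) 1.4(566.6) + 1.4(105.8) + 0.75(317.7) = 793.2 + 148.1 + 238.3 = 1179.6
5) 1.2(566.6) + 1.4(317.7) + 0.75(105.8) = 679.9 + 444.8 + 79.4 = 1204.1
Maximum is from combination 1.

1332.2 kN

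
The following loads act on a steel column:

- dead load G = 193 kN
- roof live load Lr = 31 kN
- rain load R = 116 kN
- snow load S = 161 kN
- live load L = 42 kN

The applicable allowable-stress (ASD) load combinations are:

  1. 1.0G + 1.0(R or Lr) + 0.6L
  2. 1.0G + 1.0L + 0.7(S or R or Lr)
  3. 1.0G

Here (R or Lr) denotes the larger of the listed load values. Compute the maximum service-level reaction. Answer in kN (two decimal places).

347.70 kN

(R or Lr) → R = 116 kN; (S or R or Lr) → S = 161 kN.
1. 1.0(193) + 1.0(116) + 0.6(42) = 193.00 + 116.00 + 25.20 = 334.20
2. 1.0(193) + 1.0(42) + 0.7(161) = 193.00 + 42.00 + 112.70 = 347.70
3. 1.0(193) = 193.00
Combination 2 governs: V = 347.70 kN.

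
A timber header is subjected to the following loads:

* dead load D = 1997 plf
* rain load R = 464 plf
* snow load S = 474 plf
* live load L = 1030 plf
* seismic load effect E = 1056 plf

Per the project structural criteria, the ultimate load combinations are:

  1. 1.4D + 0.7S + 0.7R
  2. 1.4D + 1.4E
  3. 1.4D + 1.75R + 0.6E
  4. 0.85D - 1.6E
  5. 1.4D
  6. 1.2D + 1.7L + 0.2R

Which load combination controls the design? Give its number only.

Combination 2

1. 1.4(1997) + 0.7(474) + 0.7(464) = 3452.4
2. 1.4(1997) + 1.4(1056) = 4274.2
3. 1.4(1997) + 1.75(464) + 0.6(1056) = 4241.4
4. 0.85(1997) - 1.6(1056) = 7.9
5. 1.4(1997) = 2795.8
6. 1.2(1997) + 1.7(1030) + 0.2(464) = 4240.2
The largest value is 4274.2 plf from combination 2.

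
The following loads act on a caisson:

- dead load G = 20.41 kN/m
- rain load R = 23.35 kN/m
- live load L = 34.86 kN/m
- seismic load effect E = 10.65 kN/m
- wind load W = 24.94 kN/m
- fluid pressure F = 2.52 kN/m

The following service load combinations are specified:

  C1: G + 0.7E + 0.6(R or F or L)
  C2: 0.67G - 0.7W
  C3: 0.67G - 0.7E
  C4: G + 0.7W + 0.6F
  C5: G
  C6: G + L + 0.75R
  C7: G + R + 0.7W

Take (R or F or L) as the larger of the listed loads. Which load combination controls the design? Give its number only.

(R or F or L) → L = 34.86 kN/m.
C1: 1.0(20.41) + 0.7(10.65) + 0.6(34.86) = 48.78
C2: 0.67(20.41) - 0.7(24.94) = -3.78
C3: 0.67(20.41) - 0.7(10.65) = 6.22
C4: 1.0(20.41) + 0.7(24.94) + 0.6(2.52) = 20.41 + 17.46 + 1.51 = 39.38
C5: 1.0(20.41) = 20.41
C6: 1.0(20.41) + 1.0(34.86) + 0.75(23.35) = 20.41 + 34.86 + 17.51 = 72.78
C7: 1.0(20.41) + 1.0(23.35) + 0.7(24.94) = 20.41 + 23.35 + 17.46 = 61.22
The largest value is 72.78 kN/m from combination 6.

Combination 6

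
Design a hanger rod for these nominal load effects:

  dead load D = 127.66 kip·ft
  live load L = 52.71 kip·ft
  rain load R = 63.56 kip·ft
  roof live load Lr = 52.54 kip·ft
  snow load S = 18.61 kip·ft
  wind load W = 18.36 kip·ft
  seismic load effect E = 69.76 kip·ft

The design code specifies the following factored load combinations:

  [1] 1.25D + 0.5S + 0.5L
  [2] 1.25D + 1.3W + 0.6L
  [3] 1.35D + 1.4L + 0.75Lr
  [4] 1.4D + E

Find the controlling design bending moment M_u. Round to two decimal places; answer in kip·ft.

[1] 1.25(127.66) + 0.5(18.61) + 0.5(52.71) = 195.24
[2] 1.25(127.66) + 1.3(18.36) + 0.6(52.71) = 215.07
[3] 1.35(127.66) + 1.4(52.71) + 0.75(52.54) = 172.34 + 73.79 + 39.41 = 285.54
[4] 1.4(127.66) + 1.0(69.76) = 178.72 + 69.76 = 248.48
The controlling combination is 3, giving 285.54 kip·ft.

285.54 kip·ft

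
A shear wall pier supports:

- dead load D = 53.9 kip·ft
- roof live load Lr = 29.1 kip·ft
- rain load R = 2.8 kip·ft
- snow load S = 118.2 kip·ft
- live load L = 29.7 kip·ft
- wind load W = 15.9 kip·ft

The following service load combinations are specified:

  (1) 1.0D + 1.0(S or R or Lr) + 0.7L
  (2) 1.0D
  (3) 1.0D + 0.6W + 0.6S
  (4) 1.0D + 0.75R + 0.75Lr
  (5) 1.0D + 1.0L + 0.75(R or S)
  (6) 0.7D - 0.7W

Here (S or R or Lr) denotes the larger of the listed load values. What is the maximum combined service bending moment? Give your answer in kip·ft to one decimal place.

(S or R or Lr) → S = 118.2 kip·ft; (R or S) → S = 118.2 kip·ft.
(1) 1.0(53.9) + 1.0(118.2) + 0.7(29.7) = 192.9
(2) 1.0(53.9) = 53.9
(3) 1.0(53.9) + 0.6(15.9) + 0.6(118.2) = 134.4
(4) 1.0(53.9) + 0.75(2.8) + 0.75(29.1) = 77.8
(5) 1.0(53.9) + 1.0(29.7) + 0.75(118.2) = 172.3
(6) 0.7(53.9) - 0.7(15.9) = 26.6
Combination 1 governs: M = 192.9 kip·ft.

192.9 kip·ft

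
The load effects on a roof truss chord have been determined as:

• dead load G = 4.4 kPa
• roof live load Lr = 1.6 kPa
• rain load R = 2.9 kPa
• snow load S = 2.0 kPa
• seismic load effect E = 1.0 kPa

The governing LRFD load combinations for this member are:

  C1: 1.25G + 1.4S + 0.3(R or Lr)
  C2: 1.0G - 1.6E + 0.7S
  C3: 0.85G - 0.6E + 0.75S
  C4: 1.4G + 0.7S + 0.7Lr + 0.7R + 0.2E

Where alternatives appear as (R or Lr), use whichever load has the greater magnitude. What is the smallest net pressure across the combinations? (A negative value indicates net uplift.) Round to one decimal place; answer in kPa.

4.2 kPa

(R or Lr) → R = 2.9 kPa.
C1: 1.25(4.4) + 1.4(2.0) + 0.3(2.9) = 5.5 + 2.8 + 0.9 = 9.2
C2: 1.0(4.4) - 1.6(1.0) + 0.7(2.0) = 4.4 - 1.6 + 1.4 = 4.2
C3: 0.85(4.4) - 0.6(1.0) + 0.75(2.0) = 3.7 - 0.6 + 1.5 = 4.6
C4: 1.4(4.4) + 0.7(2.0) + 0.7(1.6) + 0.7(2.9) + 0.2(1.0) = 6.2 + 1.4 + 1.1 + 2.0 + 0.2 = 10.9
Combination 2 gives the minimum: 4.2 kPa.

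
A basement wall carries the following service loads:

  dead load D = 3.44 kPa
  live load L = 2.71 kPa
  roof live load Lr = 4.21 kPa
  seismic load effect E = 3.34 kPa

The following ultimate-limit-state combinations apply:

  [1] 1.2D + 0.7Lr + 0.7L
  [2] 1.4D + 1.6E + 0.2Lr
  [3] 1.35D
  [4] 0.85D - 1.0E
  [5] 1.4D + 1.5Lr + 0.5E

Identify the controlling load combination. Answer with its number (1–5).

[1] 1.2(3.44) + 0.7(4.21) + 0.7(2.71) = 8.97
[2] 1.4(3.44) + 1.6(3.34) + 0.2(4.21) = 4.82 + 5.34 + 0.84 = 11.00
[3] 1.35(3.44) = 4.64
[4] 0.85(3.44) - 1.0(3.34) = 2.92 - 3.34 = -0.42
[5] 1.4(3.44) + 1.5(4.21) + 0.5(3.34) = 12.80
The largest value is 12.80 kPa from combination 5.

Combination 5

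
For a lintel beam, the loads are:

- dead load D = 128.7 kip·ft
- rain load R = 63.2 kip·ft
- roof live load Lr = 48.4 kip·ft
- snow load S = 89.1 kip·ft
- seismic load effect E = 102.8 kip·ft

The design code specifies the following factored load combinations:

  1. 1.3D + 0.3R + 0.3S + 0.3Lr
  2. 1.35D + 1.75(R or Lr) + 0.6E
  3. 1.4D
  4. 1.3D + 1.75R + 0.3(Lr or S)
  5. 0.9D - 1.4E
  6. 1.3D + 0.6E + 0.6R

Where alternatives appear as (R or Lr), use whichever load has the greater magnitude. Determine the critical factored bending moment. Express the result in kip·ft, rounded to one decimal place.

346.0 kip·ft

(R or Lr) → R = 63.2 kip·ft; (Lr or S) → S = 89.1 kip·ft.
1. 1.3(128.7) + 0.3(63.2) + 0.3(89.1) + 0.3(48.4) = 167.3 + 19.0 + 26.7 + 14.5 = 227.5
2. 1.35(128.7) + 1.75(63.2) + 0.6(102.8) = 173.7 + 110.6 + 61.7 = 346.0
3. 1.4(128.7) = 180.2
4. 1.3(128.7) + 1.75(63.2) + 0.3(89.1) = 167.3 + 110.6 + 26.7 = 304.6
5. 0.9(128.7) - 1.4(102.8) = 115.8 - 143.9 = -28.1
6. 1.3(128.7) + 0.6(102.8) + 0.6(63.2) = 167.3 + 61.7 + 37.9 = 266.9
Maximum is from combination 2.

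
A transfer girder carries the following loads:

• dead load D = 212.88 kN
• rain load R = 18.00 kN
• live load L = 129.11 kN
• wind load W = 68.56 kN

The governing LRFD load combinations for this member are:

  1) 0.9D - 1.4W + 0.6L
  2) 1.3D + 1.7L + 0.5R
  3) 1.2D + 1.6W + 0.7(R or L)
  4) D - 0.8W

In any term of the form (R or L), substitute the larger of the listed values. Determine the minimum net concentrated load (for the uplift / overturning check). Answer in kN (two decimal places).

(R or L) → L = 129.11 kN.
1) 0.9(212.88) - 1.4(68.56) + 0.6(129.11) = 173.07
2) 1.3(212.88) + 1.7(129.11) + 0.5(18.00) = 276.74 + 219.49 + 9.00 = 505.23
3) 1.2(212.88) + 1.6(68.56) + 0.7(129.11) = 455.53
4) 1.0(212.88) - 0.8(68.56) = 212.88 - 54.85 = 158.03
Combination 4 gives the minimum: 158.03 kN.

158.03 kN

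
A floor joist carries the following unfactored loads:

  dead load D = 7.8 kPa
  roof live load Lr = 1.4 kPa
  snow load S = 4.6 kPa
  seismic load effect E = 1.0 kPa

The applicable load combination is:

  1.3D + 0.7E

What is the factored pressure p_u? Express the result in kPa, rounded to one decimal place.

1.3(7.8) + 0.7(1.0) = 10.1 + 0.7 = 10.8
p_u = 10.8 kPa.

10.8 kPa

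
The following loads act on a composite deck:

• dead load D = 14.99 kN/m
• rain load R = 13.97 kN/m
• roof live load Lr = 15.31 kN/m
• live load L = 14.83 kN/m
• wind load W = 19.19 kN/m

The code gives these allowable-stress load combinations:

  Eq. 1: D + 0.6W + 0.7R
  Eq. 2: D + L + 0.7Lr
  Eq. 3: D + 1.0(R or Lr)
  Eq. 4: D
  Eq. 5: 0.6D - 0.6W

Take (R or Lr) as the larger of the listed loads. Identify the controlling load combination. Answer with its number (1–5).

(R or Lr) → Lr = 15.31 kN/m.
Eq. 1: 1.0(14.99) + 0.6(19.19) + 0.7(13.97) = 14.99 + 11.51 + 9.78 = 36.28
Eq. 2: 1.0(14.99) + 1.0(14.83) + 0.7(15.31) = 14.99 + 14.83 + 10.72 = 40.54
Eq. 3: 1.0(14.99) + 1.0(15.31) = 14.99 + 15.31 = 30.30
Eq. 4: 1.0(14.99) = 14.99
Eq. 5: 0.6(14.99) - 0.6(19.19) = 8.99 - 11.51 = -2.52
The largest value is 40.54 kN/m from combination 2.

Combination 2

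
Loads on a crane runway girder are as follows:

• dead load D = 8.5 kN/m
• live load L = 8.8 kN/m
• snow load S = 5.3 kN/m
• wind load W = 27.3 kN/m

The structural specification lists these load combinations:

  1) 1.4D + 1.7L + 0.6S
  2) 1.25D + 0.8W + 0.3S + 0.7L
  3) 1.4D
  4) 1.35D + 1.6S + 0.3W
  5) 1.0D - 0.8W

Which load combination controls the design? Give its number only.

Combination 2

1) 1.4(8.5) + 1.7(8.8) + 0.6(5.3) = 30.0
2) 1.25(8.5) + 0.8(27.3) + 0.3(5.3) + 0.7(8.8) = 10.6 + 21.8 + 1.6 + 6.2 = 40.2
3) 1.4(8.5) = 11.9
4) 1.35(8.5) + 1.6(5.3) + 0.3(27.3) = 28.1
5) 1.0(8.5) - 0.8(27.3) = 8.5 - 21.8 = -13.3
The largest value is 40.2 kN/m from combination 2.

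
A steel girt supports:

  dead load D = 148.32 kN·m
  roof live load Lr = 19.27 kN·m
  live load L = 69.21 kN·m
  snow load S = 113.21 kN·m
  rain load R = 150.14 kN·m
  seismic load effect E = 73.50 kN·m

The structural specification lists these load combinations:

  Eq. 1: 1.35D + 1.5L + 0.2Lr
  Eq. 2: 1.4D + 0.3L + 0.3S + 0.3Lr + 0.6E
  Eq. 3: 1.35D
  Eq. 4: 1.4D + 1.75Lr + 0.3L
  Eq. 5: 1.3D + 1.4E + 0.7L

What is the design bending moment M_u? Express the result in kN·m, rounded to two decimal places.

344.16 kN·m

Eq. 1: 1.35(148.32) + 1.5(69.21) + 0.2(19.27) = 200.23 + 103.82 + 3.85 = 307.90
Eq. 2: 1.4(148.32) + 0.3(69.21) + 0.3(113.21) + 0.3(19.27) + 0.6(73.50) = 312.26
Eq. 3: 1.35(148.32) = 200.23
Eq. 4: 1.4(148.32) + 1.75(19.27) + 0.3(69.21) = 207.65 + 33.72 + 20.76 = 262.13
Eq. 5: 1.3(148.32) + 1.4(73.50) + 0.7(69.21) = 344.16
Combination 5 governs: M_u = 344.16 kN·m.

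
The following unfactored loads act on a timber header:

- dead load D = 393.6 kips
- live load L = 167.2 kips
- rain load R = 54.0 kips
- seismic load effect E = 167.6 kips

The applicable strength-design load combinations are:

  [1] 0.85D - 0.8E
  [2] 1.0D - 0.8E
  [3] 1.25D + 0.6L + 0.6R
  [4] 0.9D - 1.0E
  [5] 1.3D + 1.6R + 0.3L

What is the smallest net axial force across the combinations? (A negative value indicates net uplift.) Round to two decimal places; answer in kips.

186.64 kips

[1] 0.85(393.6) - 0.8(167.6) = 334.56 - 134.08 = 200.48
[2] 1.0(393.6) - 0.8(167.6) = 393.60 - 134.08 = 259.52
[3] 1.25(393.6) + 0.6(167.2) + 0.6(54.0) = 492.00 + 100.32 + 32.40 = 624.72
[4] 0.9(393.6) - 1.0(167.6) = 354.24 - 167.60 = 186.64
[5] 1.3(393.6) + 1.6(54.0) + 0.3(167.2) = 511.68 + 86.40 + 50.16 = 648.24
Combination 4 gives the minimum: 186.64 kips.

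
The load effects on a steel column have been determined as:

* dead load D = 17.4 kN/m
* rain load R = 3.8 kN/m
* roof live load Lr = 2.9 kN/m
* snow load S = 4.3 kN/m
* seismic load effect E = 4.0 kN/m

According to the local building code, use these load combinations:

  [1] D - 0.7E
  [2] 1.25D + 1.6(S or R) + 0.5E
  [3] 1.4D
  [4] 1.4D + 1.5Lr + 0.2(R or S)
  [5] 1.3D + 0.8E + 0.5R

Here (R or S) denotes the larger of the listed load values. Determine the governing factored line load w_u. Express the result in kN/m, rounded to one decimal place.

(S or R) → S = 4.3 kN/m; (R or S) → S = 4.3 kN/m.
[1] 1.0(17.4) - 0.7(4.0) = 14.6
[2] 1.25(17.4) + 1.6(4.3) + 0.5(4.0) = 30.6
[3] 1.4(17.4) = 24.4
[4] 1.4(17.4) + 1.5(2.9) + 0.2(4.3) = 29.6
[5] 1.3(17.4) + 0.8(4.0) + 0.5(3.8) = 27.7
The controlling combination is 2, giving 30.6 kN/m.

30.6 kN/m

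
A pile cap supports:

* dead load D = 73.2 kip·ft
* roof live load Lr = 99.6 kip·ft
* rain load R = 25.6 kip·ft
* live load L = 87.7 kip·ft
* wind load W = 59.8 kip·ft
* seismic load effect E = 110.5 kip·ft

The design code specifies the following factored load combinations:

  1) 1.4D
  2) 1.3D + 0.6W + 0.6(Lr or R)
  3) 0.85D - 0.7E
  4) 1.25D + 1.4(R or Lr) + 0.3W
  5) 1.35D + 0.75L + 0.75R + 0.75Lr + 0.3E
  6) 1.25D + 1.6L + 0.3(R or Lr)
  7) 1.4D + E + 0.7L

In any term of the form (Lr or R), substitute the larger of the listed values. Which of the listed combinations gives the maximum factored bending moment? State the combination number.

(Lr or R) → Lr = 99.6 kip·ft; (R or Lr) → Lr = 99.6 kip·ft.
1) 1.4(73.2) = 102.48
2) 1.3(73.2) + 0.6(59.8) + 0.6(99.6) = 190.80
3) 0.85(73.2) - 0.7(110.5) = -15.13
4) 1.25(73.2) + 1.4(99.6) + 0.3(59.8) = 248.88
5) 1.35(73.2) + 0.75(87.7) + 0.75(25.6) + 0.75(99.6) + 0.3(110.5) = 291.65
6) 1.25(73.2) + 1.6(87.7) + 0.3(99.6) = 261.70
7) 1.4(73.2) + 1.0(110.5) + 0.7(87.7) = 274.37
The largest value is 291.65 kip·ft from combination 5.

Combination 5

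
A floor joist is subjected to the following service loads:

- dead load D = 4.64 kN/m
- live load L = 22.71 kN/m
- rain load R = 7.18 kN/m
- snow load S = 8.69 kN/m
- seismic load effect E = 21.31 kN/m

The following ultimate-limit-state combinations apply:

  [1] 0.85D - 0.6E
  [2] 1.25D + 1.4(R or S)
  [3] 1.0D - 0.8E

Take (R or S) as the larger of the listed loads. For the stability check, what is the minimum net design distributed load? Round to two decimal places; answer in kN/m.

-12.41 kN/m

(R or S) → S = 8.69 kN/m.
[1] 0.85(4.64) - 0.6(21.31) = -8.84
[2] 1.25(4.64) + 1.4(8.69) = 5.80 + 12.17 = 17.97
[3] 1.0(4.64) - 0.8(21.31) = 4.64 - 17.05 = -12.41
Combination 3 gives the minimum: -12.41 kN/m.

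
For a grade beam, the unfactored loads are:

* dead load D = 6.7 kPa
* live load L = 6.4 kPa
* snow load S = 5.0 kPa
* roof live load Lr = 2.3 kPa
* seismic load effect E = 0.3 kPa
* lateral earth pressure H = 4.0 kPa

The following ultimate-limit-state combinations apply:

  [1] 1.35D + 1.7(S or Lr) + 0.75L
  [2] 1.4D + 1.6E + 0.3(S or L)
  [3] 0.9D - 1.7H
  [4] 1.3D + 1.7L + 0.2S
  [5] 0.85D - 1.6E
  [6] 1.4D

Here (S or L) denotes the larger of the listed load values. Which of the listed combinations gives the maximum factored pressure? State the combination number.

Combination 1

(S or Lr) → S = 5.0 kPa; (S or L) → L = 6.4 kPa.
[1] 1.35(6.7) + 1.7(5.0) + 0.75(6.4) = 9.05 + 8.50 + 4.80 = 22.35
[2] 1.4(6.7) + 1.6(0.3) + 0.3(6.4) = 9.38 + 0.48 + 1.92 = 11.78
[3] 0.9(6.7) - 1.7(4.0) = 6.03 - 6.80 = -0.77
[4] 1.3(6.7) + 1.7(6.4) + 0.2(5.0) = 8.71 + 10.88 + 1.00 = 20.59
[5] 0.85(6.7) - 1.6(0.3) = 5.70 - 0.48 = 5.22
[6] 1.4(6.7) = 9.38
The largest value is 22.35 kPa from combination 1.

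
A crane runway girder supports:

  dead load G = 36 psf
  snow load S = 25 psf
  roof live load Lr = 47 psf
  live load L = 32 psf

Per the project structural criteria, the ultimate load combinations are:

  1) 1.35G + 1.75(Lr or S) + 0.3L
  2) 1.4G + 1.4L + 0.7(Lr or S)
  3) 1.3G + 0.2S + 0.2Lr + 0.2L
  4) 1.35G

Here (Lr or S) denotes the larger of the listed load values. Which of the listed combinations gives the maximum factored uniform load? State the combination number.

Combination 1

(Lr or S) → Lr = 47 psf.
1) 1.35(36) + 1.75(47) + 0.3(32) = 48.60 + 82.25 + 9.60 = 140.45
2) 1.4(36) + 1.4(32) + 0.7(47) = 50.40 + 44.80 + 32.90 = 128.10
3) 1.3(36) + 0.2(25) + 0.2(47) + 0.2(32) = 46.80 + 5.00 + 9.40 + 6.40 = 67.60
4) 1.35(36) = 48.60
The largest value is 140.45 psf from combination 1.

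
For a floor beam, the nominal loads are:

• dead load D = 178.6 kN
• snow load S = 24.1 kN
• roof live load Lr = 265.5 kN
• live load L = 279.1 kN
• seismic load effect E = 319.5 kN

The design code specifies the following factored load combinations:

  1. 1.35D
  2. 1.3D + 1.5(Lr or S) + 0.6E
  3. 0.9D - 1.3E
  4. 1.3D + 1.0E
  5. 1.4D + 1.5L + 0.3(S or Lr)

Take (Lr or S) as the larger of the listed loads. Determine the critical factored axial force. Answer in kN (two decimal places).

822.13 kN

(Lr or S) → Lr = 265.5 kN; (S or Lr) → Lr = 265.5 kN.
1. 1.35(178.6) = 241.11
2. 1.3(178.6) + 1.5(265.5) + 0.6(319.5) = 232.18 + 398.25 + 191.70 = 822.13
3. 0.9(178.6) - 1.3(319.5) = 160.74 - 415.35 = -254.61
4. 1.3(178.6) + 1.0(319.5) = 232.18 + 319.50 = 551.68
5. 1.4(178.6) + 1.5(279.1) + 0.3(265.5) = 250.04 + 418.65 + 79.65 = 748.34
The controlling combination is 2, giving 822.13 kN.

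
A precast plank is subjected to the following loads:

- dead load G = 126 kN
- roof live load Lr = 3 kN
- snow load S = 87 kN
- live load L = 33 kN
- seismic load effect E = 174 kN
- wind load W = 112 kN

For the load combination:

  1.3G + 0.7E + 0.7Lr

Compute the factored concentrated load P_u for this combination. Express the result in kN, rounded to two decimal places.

1.3(126) + 0.7(174) + 0.7(3) = 163.80 + 121.80 + 2.10 = 287.70
P_u = 287.70 kN.

287.70 kN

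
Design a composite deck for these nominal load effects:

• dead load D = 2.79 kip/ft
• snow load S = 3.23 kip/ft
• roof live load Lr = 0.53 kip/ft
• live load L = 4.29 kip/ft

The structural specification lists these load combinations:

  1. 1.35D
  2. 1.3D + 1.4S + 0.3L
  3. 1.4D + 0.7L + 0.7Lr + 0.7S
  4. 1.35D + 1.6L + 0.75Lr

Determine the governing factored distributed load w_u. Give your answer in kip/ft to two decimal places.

11.03 kip/ft

1. 1.35(2.79) = 3.77
2. 1.3(2.79) + 1.4(3.23) + 0.3(4.29) = 3.63 + 4.52 + 1.29 = 9.44
3. 1.4(2.79) + 0.7(4.29) + 0.7(0.53) + 0.7(3.23) = 3.91 + 3.00 + 0.37 + 2.26 = 9.54
4. 1.35(2.79) + 1.6(4.29) + 0.75(0.53) = 3.77 + 6.86 + 0.40 = 11.03
Combination 4 governs: w_u = 11.03 kip/ft.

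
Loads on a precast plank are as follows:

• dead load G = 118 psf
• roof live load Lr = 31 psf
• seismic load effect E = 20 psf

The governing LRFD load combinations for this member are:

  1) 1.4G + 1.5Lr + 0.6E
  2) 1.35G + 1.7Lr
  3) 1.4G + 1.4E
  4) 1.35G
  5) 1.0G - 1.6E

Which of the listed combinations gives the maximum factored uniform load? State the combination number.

Combination 1

1) 1.4(118) + 1.5(31) + 0.6(20) = 165.20 + 46.50 + 12.00 = 223.70
2) 1.35(118) + 1.7(31) = 159.30 + 52.70 = 212.00
3) 1.4(118) + 1.4(20) = 165.20 + 28.00 = 193.20
4) 1.35(118) = 159.30
5) 1.0(118) - 1.6(20) = 118.00 - 32.00 = 86.00
The largest value is 223.70 psf from combination 1.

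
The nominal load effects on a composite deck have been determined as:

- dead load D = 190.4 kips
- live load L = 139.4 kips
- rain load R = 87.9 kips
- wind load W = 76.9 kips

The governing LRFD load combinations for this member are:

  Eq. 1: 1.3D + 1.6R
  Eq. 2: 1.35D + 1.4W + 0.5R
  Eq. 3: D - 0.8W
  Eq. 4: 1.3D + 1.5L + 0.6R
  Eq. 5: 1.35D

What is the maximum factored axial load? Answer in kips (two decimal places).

509.36 kips

Eq. 1: 1.3(190.4) + 1.6(87.9) = 388.16
Eq. 2: 1.35(190.4) + 1.4(76.9) + 0.5(87.9) = 408.65
Eq. 3: 1.0(190.4) - 0.8(76.9) = 128.88
Eq. 4: 1.3(190.4) + 1.5(139.4) + 0.6(87.9) = 509.36
Eq. 5: 1.35(190.4) = 257.04
Combination 4 governs: P_u = 509.36 kips.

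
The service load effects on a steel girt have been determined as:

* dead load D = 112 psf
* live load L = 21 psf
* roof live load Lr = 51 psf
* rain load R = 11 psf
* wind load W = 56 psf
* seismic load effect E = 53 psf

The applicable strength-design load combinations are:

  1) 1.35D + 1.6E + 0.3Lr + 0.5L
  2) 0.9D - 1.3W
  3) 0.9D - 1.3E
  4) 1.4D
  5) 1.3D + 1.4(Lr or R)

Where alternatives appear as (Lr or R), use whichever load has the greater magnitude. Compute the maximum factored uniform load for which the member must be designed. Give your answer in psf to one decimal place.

(Lr or R) → Lr = 51 psf.
1) 1.35(112) + 1.6(53) + 0.3(51) + 0.5(21) = 261.8
2) 0.9(112) - 1.3(56) = 28.0
3) 0.9(112) - 1.3(53) = 31.9
4) 1.4(112) = 156.8
5) 1.3(112) + 1.4(51) = 217.0
Combination 1 governs: q_u = 261.8 psf.

261.8 psf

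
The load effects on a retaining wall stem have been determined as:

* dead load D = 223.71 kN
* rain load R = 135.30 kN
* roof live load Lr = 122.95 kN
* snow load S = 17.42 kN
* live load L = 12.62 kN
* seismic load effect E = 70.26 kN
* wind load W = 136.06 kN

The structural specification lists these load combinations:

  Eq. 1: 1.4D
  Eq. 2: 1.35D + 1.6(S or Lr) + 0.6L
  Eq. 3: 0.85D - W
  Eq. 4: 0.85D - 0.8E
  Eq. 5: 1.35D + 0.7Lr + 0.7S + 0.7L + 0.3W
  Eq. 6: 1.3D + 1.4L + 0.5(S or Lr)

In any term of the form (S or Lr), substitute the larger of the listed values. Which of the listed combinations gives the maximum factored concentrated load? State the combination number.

Combination 2

(S or Lr) → Lr = 122.95 kN.
Eq. 1: 1.4(223.71) = 313.19
Eq. 2: 1.35(223.71) + 1.6(122.95) + 0.6(12.62) = 302.01 + 196.72 + 7.57 = 506.30
Eq. 3: 0.85(223.71) - 1.0(136.06) = 190.15 - 136.06 = 54.09
Eq. 4: 0.85(223.71) - 0.8(70.26) = 133.95
Eq. 5: 1.35(223.71) + 0.7(122.95) + 0.7(17.42) + 0.7(12.62) + 0.3(136.06) = 302.01 + 86.07 + 12.19 + 8.83 + 40.82 = 449.92
Eq. 6: 1.3(223.71) + 1.4(12.62) + 0.5(122.95) = 290.82 + 17.67 + 61.48 = 369.97
The largest value is 506.30 kN from combination 2.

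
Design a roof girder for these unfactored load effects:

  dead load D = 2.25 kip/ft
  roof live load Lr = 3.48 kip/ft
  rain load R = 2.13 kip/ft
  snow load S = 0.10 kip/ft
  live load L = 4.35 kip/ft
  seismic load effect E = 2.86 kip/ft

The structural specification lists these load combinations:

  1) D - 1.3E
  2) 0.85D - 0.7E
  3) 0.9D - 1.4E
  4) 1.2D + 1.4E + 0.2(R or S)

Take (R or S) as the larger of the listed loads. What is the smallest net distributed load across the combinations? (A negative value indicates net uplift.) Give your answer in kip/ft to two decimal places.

(R or S) → R = 2.13 kip/ft.
1) 1.0(2.25) - 1.3(2.86) = 2.25 - 3.72 = -1.47
2) 0.85(2.25) - 0.7(2.86) = 1.91 - 2.00 = -0.09
3) 0.9(2.25) - 1.4(2.86) = -1.98
4) 1.2(2.25) + 1.4(2.86) + 0.2(2.13) = 2.70 + 4.00 + 0.43 = 7.13
Combination 3 gives the minimum: -1.98 kip/ft.

-1.98 kip/ft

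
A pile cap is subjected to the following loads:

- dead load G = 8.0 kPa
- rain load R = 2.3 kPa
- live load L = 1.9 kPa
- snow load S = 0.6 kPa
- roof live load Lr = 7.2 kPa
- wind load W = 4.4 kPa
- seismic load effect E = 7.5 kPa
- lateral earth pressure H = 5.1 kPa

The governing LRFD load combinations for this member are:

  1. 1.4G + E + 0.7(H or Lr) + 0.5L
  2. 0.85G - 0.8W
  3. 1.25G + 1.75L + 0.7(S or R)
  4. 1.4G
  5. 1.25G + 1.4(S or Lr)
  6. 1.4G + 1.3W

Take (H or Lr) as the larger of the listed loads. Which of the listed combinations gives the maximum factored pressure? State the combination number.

Combination 1

(H or Lr) → Lr = 7.2 kPa; (S or R) → R = 2.3 kPa; (S or Lr) → Lr = 7.2 kPa.
1. 1.4(8.0) + 1.0(7.5) + 0.7(7.2) + 0.5(1.9) = 11.20 + 7.50 + 5.04 + 0.95 = 24.69
2. 0.85(8.0) - 0.8(4.4) = 6.80 - 3.52 = 3.28
3. 1.25(8.0) + 1.75(1.9) + 0.7(2.3) = 10.00 + 3.33 + 1.61 = 14.94
4. 1.4(8.0) = 11.20
5. 1.25(8.0) + 1.4(7.2) = 10.00 + 10.08 = 20.08
6. 1.4(8.0) + 1.3(4.4) = 11.20 + 5.72 = 16.92
The largest value is 24.69 kPa from combination 1.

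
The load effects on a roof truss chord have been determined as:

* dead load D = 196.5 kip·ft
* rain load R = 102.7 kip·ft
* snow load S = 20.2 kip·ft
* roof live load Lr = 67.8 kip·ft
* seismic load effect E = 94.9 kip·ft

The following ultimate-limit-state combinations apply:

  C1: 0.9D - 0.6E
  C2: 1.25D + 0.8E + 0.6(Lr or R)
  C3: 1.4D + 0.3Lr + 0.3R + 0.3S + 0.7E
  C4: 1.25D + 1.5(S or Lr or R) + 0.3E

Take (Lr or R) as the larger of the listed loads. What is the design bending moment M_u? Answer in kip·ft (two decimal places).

(Lr or R) → R = 102.7 kip·ft; (S or Lr or R) → R = 102.7 kip·ft.
C1: 0.9(196.5) - 0.6(94.9) = 176.85 - 56.94 = 119.91
C2: 1.25(196.5) + 0.8(94.9) + 0.6(102.7) = 245.63 + 75.92 + 61.62 = 383.17
C3: 1.4(196.5) + 0.3(67.8) + 0.3(102.7) + 0.3(20.2) + 0.7(94.9) = 275.10 + 20.34 + 30.81 + 6.06 + 66.43 = 398.74
C4: 1.25(196.5) + 1.5(102.7) + 0.3(94.9) = 245.63 + 154.05 + 28.47 = 428.15
Combination 4 governs: M_u = 428.15 kip·ft.

428.15 kip·ft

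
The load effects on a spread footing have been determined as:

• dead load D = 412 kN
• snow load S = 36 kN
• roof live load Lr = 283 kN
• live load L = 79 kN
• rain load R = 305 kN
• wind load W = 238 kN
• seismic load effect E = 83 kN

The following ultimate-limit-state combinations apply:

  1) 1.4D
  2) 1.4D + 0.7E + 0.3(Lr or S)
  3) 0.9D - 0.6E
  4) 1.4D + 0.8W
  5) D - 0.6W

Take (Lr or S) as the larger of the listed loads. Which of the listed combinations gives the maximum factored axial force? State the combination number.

(Lr or S) → Lr = 283 kN.
1) 1.4(412) = 576.80
2) 1.4(412) + 0.7(83) + 0.3(283) = 719.80
3) 0.9(412) - 0.6(83) = 321.00
4) 1.4(412) + 0.8(238) = 767.20
5) 1.0(412) - 0.6(238) = 269.20
The largest value is 767.20 kN from combination 4.

Combination 4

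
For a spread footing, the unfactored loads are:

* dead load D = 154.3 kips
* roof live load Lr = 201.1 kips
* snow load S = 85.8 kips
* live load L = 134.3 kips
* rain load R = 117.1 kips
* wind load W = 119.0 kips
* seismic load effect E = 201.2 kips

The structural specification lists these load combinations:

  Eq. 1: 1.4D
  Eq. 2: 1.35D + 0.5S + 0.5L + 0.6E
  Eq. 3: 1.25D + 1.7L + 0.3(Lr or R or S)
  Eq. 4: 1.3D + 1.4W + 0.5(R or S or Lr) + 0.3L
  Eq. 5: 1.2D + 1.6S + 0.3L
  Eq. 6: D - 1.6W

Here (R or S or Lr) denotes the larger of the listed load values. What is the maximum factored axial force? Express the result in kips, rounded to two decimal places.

(Lr or R or S) → Lr = 201.1 kips; (R or S or Lr) → Lr = 201.1 kips.
Eq. 1: 1.4(154.3) = 216.02
Eq. 2: 1.35(154.3) + 0.5(85.8) + 0.5(134.3) + 0.6(201.2) = 208.31 + 42.90 + 67.15 + 120.72 = 439.08
Eq. 3: 1.25(154.3) + 1.7(134.3) + 0.3(201.1) = 192.88 + 228.31 + 60.33 = 481.52
Eq. 4: 1.3(154.3) + 1.4(119.0) + 0.5(201.1) + 0.3(134.3) = 200.59 + 166.60 + 100.55 + 40.29 = 508.03
Eq. 5: 1.2(154.3) + 1.6(85.8) + 0.3(134.3) = 185.16 + 137.28 + 40.29 = 362.73
Eq. 6: 1.0(154.3) - 1.6(119.0) = 154.30 - 190.40 = -36.10
The controlling combination is 4, giving 508.03 kips.

508.03 kips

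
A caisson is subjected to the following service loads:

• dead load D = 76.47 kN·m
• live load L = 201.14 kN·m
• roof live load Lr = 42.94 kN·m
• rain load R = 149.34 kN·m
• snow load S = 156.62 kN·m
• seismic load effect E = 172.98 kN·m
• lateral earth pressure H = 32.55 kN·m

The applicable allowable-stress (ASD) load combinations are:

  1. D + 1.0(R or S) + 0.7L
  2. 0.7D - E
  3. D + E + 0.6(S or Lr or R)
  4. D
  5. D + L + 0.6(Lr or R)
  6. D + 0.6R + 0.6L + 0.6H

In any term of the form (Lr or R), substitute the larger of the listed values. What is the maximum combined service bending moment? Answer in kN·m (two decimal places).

(R or S) → S = 156.62 kN·m; (S or Lr or R) → S = 156.62 kN·m; (Lr or R) → R = 149.34 kN·m.
1. 1.0(76.47) + 1.0(156.62) + 0.7(201.14) = 76.47 + 156.62 + 140.80 = 373.89
2. 0.7(76.47) - 1.0(172.98) = 53.53 - 172.98 = -119.45
3. 1.0(76.47) + 1.0(172.98) + 0.6(156.62) = 76.47 + 172.98 + 93.97 = 343.42
4. 1.0(76.47) = 76.47
5. 1.0(76.47) + 1.0(201.14) + 0.6(149.34) = 76.47 + 201.14 + 89.60 = 367.21
6. 1.0(76.47) + 0.6(149.34) + 0.6(201.14) + 0.6(32.55) = 306.29
Maximum is from combination 1.

373.89 kN·m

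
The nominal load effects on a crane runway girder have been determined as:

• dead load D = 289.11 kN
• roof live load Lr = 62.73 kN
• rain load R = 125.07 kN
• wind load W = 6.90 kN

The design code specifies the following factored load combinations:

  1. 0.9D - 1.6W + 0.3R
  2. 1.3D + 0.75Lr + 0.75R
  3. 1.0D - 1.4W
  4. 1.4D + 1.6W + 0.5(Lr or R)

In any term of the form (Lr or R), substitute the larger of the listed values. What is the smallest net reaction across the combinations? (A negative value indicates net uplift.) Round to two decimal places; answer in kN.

(Lr or R) → R = 125.07 kN.
1. 0.9(289.11) - 1.6(6.90) + 0.3(125.07) = 260.20 - 11.04 + 37.52 = 286.68
2. 1.3(289.11) + 0.75(62.73) + 0.75(125.07) = 375.84 + 47.05 + 93.80 = 516.69
3. 1.0(289.11) - 1.4(6.90) = 289.11 - 9.66 = 279.45
4. 1.4(289.11) + 1.6(6.90) + 0.5(125.07) = 404.75 + 11.04 + 62.54 = 478.33
Combination 3 gives the minimum: 279.45 kN.

279.45 kN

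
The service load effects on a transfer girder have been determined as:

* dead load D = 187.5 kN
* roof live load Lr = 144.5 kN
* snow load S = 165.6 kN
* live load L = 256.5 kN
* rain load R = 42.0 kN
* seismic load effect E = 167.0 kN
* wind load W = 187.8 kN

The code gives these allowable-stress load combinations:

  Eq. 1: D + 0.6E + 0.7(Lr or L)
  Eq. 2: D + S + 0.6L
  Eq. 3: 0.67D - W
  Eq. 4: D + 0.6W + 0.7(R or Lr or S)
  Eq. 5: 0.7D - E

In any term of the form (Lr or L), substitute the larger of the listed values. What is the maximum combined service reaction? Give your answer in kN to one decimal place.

507.0 kN

(Lr or L) → L = 256.5 kN; (R or Lr or S) → S = 165.6 kN.
Eq. 1: 1.0(187.5) + 0.6(167.0) + 0.7(256.5) = 187.5 + 100.2 + 179.6 = 467.3
Eq. 2: 1.0(187.5) + 1.0(165.6) + 0.6(256.5) = 187.5 + 165.6 + 153.9 = 507.0
Eq. 3: 0.67(187.5) - 1.0(187.8) = 125.6 - 187.8 = -62.2
Eq. 4: 1.0(187.5) + 0.6(187.8) + 0.7(165.6) = 187.5 + 112.7 + 115.9 = 416.1
Eq. 5: 0.7(187.5) - 1.0(167.0) = -35.8
Maximum is from combination 2.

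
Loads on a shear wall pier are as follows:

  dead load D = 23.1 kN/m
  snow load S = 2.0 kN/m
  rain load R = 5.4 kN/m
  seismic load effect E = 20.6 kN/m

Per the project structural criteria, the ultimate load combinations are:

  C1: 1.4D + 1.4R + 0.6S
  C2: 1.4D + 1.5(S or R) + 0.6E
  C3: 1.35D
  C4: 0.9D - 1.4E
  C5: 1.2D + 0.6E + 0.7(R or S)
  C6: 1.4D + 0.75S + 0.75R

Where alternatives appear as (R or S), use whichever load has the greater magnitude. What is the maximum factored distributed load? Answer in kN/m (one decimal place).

52.8 kN/m

(S or R) → R = 5.4 kN/m; (R or S) → R = 5.4 kN/m.
C1: 1.4(23.1) + 1.4(5.4) + 0.6(2.0) = 41.1
C2: 1.4(23.1) + 1.5(5.4) + 0.6(20.6) = 52.8
C3: 1.35(23.1) = 31.2
C4: 0.9(23.1) - 1.4(20.6) = -8.1
C5: 1.2(23.1) + 0.6(20.6) + 0.7(5.4) = 43.9
C6: 1.4(23.1) + 0.75(2.0) + 0.75(5.4) = 37.9
Combination 2 governs: w_u = 52.8 kN/m.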